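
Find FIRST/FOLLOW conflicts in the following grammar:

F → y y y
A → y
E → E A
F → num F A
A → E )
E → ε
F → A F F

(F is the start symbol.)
Yes. E → E A with FOLLOW(E) on { ')', 'y' }

Nullable non-terminals: E.
FIRST sets used below: FIRST(E) = { ')', 'y', ε }, FIRST(A) = { ')', 'y' }

E: nullable alternative(s) E → ε; FOLLOW(E) = { ')', 'y' }
  E → E A: FIRST \ {ε} = { ')', 'y' } — overlaps FOLLOW(E) on { ')', 'y' }: CONFLICT
  E → ε: FIRST \ {ε} = { } — this is the only nullable alternative, skip

A, F have no nullable alternative, so no FIRST/FOLLOW check is needed there.

So the grammar has 1 FIRST/FOLLOW conflict (marked CONFLICT above).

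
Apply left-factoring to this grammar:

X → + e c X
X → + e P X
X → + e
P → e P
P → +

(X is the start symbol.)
X → + e X'
X' → c X
X' → P X
X' → ε
P → e P
P → +

Left-factoring transforms A → αβ₁ | αβ₂ into A → αA' and A' → β₁ | β₂
(α is the longest common prefix among the alternatives). Repeat until
no nonterminal has two alternatives with a common prefix.

Round 1: X has alternatives sharing prefix '+ e'. Introduce X': X → + e X'
  Add: X' → c X
  Add: X' → P X
  Add: X' → ε

No remaining common prefixes — done.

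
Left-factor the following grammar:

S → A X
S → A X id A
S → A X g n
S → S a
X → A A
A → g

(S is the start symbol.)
S → A X S'
S' → ε
S' → id A
S' → g n
S → S a
X → A A
A → g

Left-factoring transforms A → αβ₁ | αβ₂ into A → αA' and A' → β₁ | β₂
(α is the longest common prefix among the alternatives). Repeat until
no nonterminal has two alternatives with a common prefix.

Round 1: S has alternatives sharing prefix 'A X'. Introduce S': S → A X S'
  Add: S' → ε
  Add: S' → id A
  Add: S' → g n

No remaining common prefixes — done.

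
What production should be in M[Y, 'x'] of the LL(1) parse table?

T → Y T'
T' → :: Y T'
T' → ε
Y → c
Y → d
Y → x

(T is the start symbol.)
Y → x

To find M[Y, 'x'], we find productions for Y where 'x' is in the predict set (PREDICT(N → α) = (FIRST(α) \ {ε}) ∪ (FOLLOW(N) if α ⇒* ε)).

Y → c: PREDICT = { 'c' }
Y → d: PREDICT = { 'd' }
Y → x: PREDICT = { 'x' }
  'x' is in predict set, so this production goes in M[Y, 'x']

M[Y, 'x'] = Y → x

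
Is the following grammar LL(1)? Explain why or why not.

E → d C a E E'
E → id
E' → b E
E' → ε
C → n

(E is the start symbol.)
Relevant sets:
  FOLLOW(E') = { $, 'b' }

For E:
  PREDICT(E → d C a E E') = { 'd' }
  PREDICT(E → id) = { 'id' }
For E':
  PREDICT(E' → b E) = { 'b' }
  PREDICT(E' → ε) = { $, 'b' }
C has a single production, so nothing to check there.

Conflict found: Predict set conflict for E': { 'b' }
The grammar is NOT LL(1).

Answer: No. Predict set conflict for E': { 'b' }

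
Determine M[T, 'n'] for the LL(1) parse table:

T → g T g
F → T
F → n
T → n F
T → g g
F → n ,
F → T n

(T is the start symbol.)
To find M[T, 'n'], we find productions for T where 'n' is in the predict set (PREDICT(N → α) = (FIRST(α) \ {ε}) ∪ (FOLLOW(N) if α ⇒* ε)).

T → g T g: PREDICT = { 'g' }
T → n F: PREDICT = { 'n' }
  'n' is in predict set, so this production goes in M[T, 'n']
T → g g: PREDICT = { 'g' }

M[T, 'n'] = T → n F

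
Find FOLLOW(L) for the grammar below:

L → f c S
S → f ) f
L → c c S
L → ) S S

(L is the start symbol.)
{ $ }

To compute FOLLOW(L), find every occurrence of L on a right-hand side N → α L β: add FIRST(β) \ {ε}, and if β is empty or nullable also add FOLLOW(N). Iterate to a fixed point.

L is the start symbol, so $ ∈ FOLLOW(L).
L does not occur on any right-hand side.

Taking the union: FOLLOW(L) = { $ }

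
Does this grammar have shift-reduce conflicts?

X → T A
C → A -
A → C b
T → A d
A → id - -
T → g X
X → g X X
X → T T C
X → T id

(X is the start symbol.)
Augment with X' → X and build the canonical LR(0) collection (I0 = CLOSURE({[X' → . X]}), then GOTO on every symbol after a dot until no new states appear). It has 21 states:
  I0: { [A → . C b], [A → . id - -], [C → . A -], [T → . A d], [T → . g X], [X → . T A], [X → . T T C], [X → . T id], [X → . g X X], [X' → . X] }  — shift
  I1: { [C → A . -], [T → A . d] }  — shift
  I2: { [A → C . b] }  — shift
  I3: { [A → . C b], [A → . id - -], [C → . A -], [T → . A d], [T → . g X], [X → T . A], [X → T . T C], [X → T . id] }  — shift
  I4: { [X' → X .] }  — accept
  I5: { [A → . C b], [A → . id - -], [C → . A -], [T → . A d], [T → . g X], [T → g . X], [X → . T A], [X → . T T C], [X → . T id], [X → . g X X], [X → g . X X] }  — shift
  I6: { [A → id . - -] }  — shift
  I7: { [A → id - . -] }  — shift
  I8: { [A → id - - .] }  — reduce
  I9: { [A → . C b], [A → . id - -], [C → . A -], [T → . A d], [T → . g X], [T → g X .], [X → . T A], [X → . T T C], [X → . T id], [X → . g X X], [X → g X . X] }  — shift, reduce
  I10: { [X → g X X .] }  — reduce
  I11: { [C → A . -], [T → A . d], [X → T A .] }  — shift, reduce
  I12: { [A → . C b], [A → . id - -], [C → . A -], [X → T T . C] }  — shift
  I13: { [A → . C b], [A → . id - -], [C → . A -], [T → . A d], [T → . g X], [T → g . X], [X → . T A], [X → . T T C], [X → . T id], [X → . g X X] }  — shift
  I14: { [A → id . - -], [X → T id .] }  — shift, reduce
  I15: { [T → g X .] }  — reduce
  I16: { [C → A . -] }  — shift
  I17: { [A → C . b], [X → T T C .] }  — shift, reduce
  I18: { [A → C b .] }  — reduce
  I19: { [C → A - .] }  — reduce
  I20: { [T → A d .] }  — reduce

I9 contains reduce item [T → g X .] and shift items [A → . id - -], [T → . g X], [X → . g X X] — shift-reduce conflict.
I11 contains reduce item [X → T A .] and shift items [C → A . -], [T → A . d] — shift-reduce conflict.
I14 contains reduce item [X → T id .] and shift item [A → id . - -] — shift-reduce conflict.
I17 contains reduce item [X → T T C .] and shift item [A → C . b] — shift-reduce conflict.

Answer: Yes — I9: [T → g X .] vs [A → . id - -]; I11: [X → T A .] vs [C → A . -]; I14: [X → T id .] vs [A → id . - -]; I17: [X → T T C .] vs [A → C . b]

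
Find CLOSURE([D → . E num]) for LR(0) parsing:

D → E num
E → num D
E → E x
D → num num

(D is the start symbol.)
Start with: [D → . E num]
  [D → . E num] has the dot before E: add [E → . num D], [E → . E x]
No further items can be added.

CLOSURE = { [D → . E num], [E → . E x], [E → . num D] }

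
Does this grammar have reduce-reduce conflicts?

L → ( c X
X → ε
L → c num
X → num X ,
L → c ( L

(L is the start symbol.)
No reduce-reduce conflicts

A reduce-reduce conflict occurs when an LR(0) state has two complete items [A → α .] and [B → β .] — both call for a reduction, and with no lookahead the parser cannot choose between them.

Augment with L' → L and build the canonical LR(0) collection (I0 = CLOSURE({[L' → . L]}), then GOTO on every symbol after a dot until no new states appear). It has 12 states:
  I0: { [L → . ( c X], [L → . c ( L], [L → . c num], [L' → . L] }  — shift
  I1: { [L → ( . c X] }  — shift
  I2: { [L' → L .] }  — accept
  I3: { [L → c . ( L], [L → c . num] }  — shift
  I4: { [L → . ( c X], [L → . c ( L], [L → . c num], [L → c ( . L] }  — shift
  I5: { [L → c num .] }  — reduce
  I6: { [L → c ( L .] }  — reduce
  I7: { [L → ( c . X], [X → . num X ,], [X → .] }  — shift, reduce
  I8: { [L → ( c X .] }  — reduce
  I9: { [X → . num X ,], [X → .], [X → num . X ,] }  — shift, reduce
  I10: { [X → num X . ,] }  — shift
  I11: { [X → num X , .] }  — reduce

No state contains more than one complete item.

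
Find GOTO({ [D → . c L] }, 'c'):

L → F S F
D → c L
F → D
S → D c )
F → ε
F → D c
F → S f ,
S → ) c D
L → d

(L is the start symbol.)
GOTO(I, 'c') = CLOSURE({ [A → αX.β] : [A → α.Xβ] ∈ I, X = 'c' })

Items with dot before 'c', with the dot advanced:
  [D → . c L] → [D → c . L]
Closure of the advanced items:
  [D → c . L] has the dot before L: add [L → . F S F], [L → . d]
  [L → . F S F] has the dot before F: add [F → . D], [F → .], [F → . D c], [F → . S f ,]
  [F → . D] has the dot before D: add [D → . c L]
  [F → . S f ,] has the dot before S: add [S → . D c )], [S → . ) c D]

GOTO = { [D → . c L], [D → c . L], [F → . D c], [F → . D], [F → . S f ,], [F → .], [L → . F S F], [L → . d], [S → . ) c D], [S → . D c )] }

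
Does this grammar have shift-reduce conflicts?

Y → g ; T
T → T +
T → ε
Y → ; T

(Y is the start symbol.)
Yes — I5: [Y → g ; T .] vs [T → T . +]; I7: [Y → ; T .] vs [T → T . +]

Augment with Y' → Y and build the canonical LR(0) collection (I0 = CLOSURE({[Y' → . Y]}), then GOTO on every symbol after a dot until no new states appear). It has 8 states:
  I0: { [Y → . ; T], [Y → . g ; T], [Y' → . Y] }  — shift
  I1: { [T → . T +], [T → .], [Y → ; . T] }  — reduce
  I2: { [Y' → Y .] }  — accept
  I3: { [Y → g . ; T] }  — shift
  I4: { [T → . T +], [T → .], [Y → g ; . T] }  — reduce
  I5: { [T → T . +], [Y → g ; T .] }  — shift, reduce
  I6: { [T → T + .] }  — reduce
  I7: { [T → T . +], [Y → ; T .] }  — shift, reduce

I5 contains reduce item [Y → g ; T .] and shift item [T → T . +] — shift-reduce conflict.
I7 contains reduce item [Y → ; T .] and shift item [T → T . +] — shift-reduce conflict.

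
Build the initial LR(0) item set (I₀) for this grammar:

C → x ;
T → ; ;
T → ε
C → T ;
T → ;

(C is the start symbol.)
{ [C → . T ;], [C → . x ;], [C' → . C], [T → . ; ;], [T → . ;], [T → .] }

First, augment the grammar with C' → C
I₀ = CLOSURE({ [C' → . C] }):
  [C' → . C] has the dot before C: add [C → . x ;], [C → . T ;]
  [C → . T ;] has the dot before T: add [T → . ; ;], [T → .], [T → . ;]
No further items can be added.

I₀ = { [C → . T ;], [C → . x ;], [C' → . C], [T → . ; ;], [T → . ;], [T → .] }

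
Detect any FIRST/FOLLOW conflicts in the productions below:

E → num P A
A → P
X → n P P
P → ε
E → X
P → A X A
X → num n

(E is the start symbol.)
Nullable non-terminals: A, P.
FIRST sets used below: FIRST(A) = { 'n', 'num', ε }, FIRST(X) = { 'n', 'num' }
A has a nullable alternative but only one production, so nothing to check.

P: nullable alternative(s) P → ε; FOLLOW(P) = { $, 'n', 'num' }
  P → ε: FIRST \ {ε} = { } — this is the only nullable alternative, skip
  P → A X A: FIRST \ {ε} = { 'n', 'num' } — overlaps FOLLOW(P) on { 'n', 'num' }: CONFLICT

E, X have no nullable alternative, so no FIRST/FOLLOW check is needed there.

So the grammar has 1 FIRST/FOLLOW conflict (marked CONFLICT above).

Answer: Yes. P → A X A with FOLLOW(P) on { 'n', 'num' }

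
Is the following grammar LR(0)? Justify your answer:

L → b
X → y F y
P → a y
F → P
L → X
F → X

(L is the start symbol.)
Yes, the grammar is LR(0)

Augment with L' → L and build the canonical LR(0) collection (I0 = CLOSURE({[L' → . L]}), then GOTO on every symbol after a dot until no new states appear). It has 11 states:
  I0: { [L → . X], [L → . b], [L' → . L], [X → . y F y] }  — shift
  I1: { [L' → L .] }  — accept
  I2: { [L → X .] }  — reduce
  I3: { [L → b .] }  — reduce
  I4: { [F → . P], [F → . X], [P → . a y], [X → . y F y], [X → y . F y] }  — shift
  I5: { [X → y F . y] }  — shift
  I6: { [F → P .] }  — reduce
  I7: { [F → X .] }  — reduce
  I8: { [P → a . y] }  — shift
  I9: { [P → a y .] }  — reduce
  I10: { [X → y F y .] }  — reduce

Every state is either a pure shift/goto state or contains exactly one complete item and nothing to shift — no conflicts. The grammar is LR(0).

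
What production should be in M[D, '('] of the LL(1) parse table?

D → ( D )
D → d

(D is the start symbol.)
D → ( D )

To find M[D, '('], we find productions for D where '(' is in the predict set (PREDICT(N → α) = (FIRST(α) \ {ε}) ∪ (FOLLOW(N) if α ⇒* ε)).

D → ( D ): PREDICT = { '(' }
  '(' is in predict set, so this production goes in M[D, '(']
D → d: PREDICT = { 'd' }

M[D, '('] = D → ( D )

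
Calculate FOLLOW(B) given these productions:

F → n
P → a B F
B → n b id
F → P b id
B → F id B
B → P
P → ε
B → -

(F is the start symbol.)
{ 'a', 'b', 'n' }

In P → a B F: B is followed by F, add FIRST(F) \ {ε} = { 'a', 'b', 'n' }
In B → F id B: B is at the end; this adds FOLLOW(B) to itself — nothing new

Taking the union: FOLLOW(B) = { 'a', 'b', 'n' }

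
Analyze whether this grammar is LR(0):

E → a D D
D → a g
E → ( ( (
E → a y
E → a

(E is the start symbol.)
No. Shift-reduce conflict between [E → a .] and [D → . a g]

A grammar is LR(0) if no state in the canonical LR(0) collection has:
  - both a shift item (dot before a terminal) and a complete item (shift-reduce conflict), or
  - two or more complete items (reduce-reduce conflict; the accept item [E' → E .] counts as a complete item here).

Augment with E' → E and build the canonical LR(0) collection (I0 = CLOSURE({[E' → . E]}), then GOTO on every symbol after a dot until no new states appear). It has 11 states:
  I0: { [E → . ( ( (], [E → . a D D], [E → . a y], [E → . a], [E' → . E] }  — shift
  I1: { [E → ( . ( (] }  — shift
  I2: { [E' → E .] }  — accept
  I3: { [D → . a g], [E → a . D D], [E → a . y], [E → a .] }  — shift, reduce
  I4: { [D → . a g], [E → a D . D] }  — shift
  I5: { [D → a . g] }  — shift
  I6: { [E → a y .] }  — reduce
  I7: { [D → a g .] }  — reduce
  I8: { [E → a D D .] }  — reduce
  I9: { [E → ( ( . (] }  — shift
  I10: { [E → ( ( ( .] }  — reduce

Conflict in state I3:
  Shift-reduce conflict between [E → a .] and [D → . a g]
So the grammar is NOT LR(0).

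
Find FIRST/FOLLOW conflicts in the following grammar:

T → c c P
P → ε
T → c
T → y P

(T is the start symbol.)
A FIRST/FOLLOW conflict occurs when a non-terminal N has a nullable alternative N → β (β ⇒* ε) and another alternative N → α with FIRST(α) ∩ FOLLOW(N) ≠ ∅: on such a lookahead the parser cannot decide between expanding α and letting N vanish via β.

Nullable non-terminals: P.
P has a nullable alternative but only one production, so nothing to check.

T has no nullable alternative, so no FIRST/FOLLOW check is needed there.

No FIRST/FOLLOW conflicts found.

Answer: No FIRST/FOLLOW conflicts.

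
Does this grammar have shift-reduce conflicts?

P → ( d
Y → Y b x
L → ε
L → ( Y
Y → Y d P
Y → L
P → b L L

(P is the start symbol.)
A shift-reduce conflict occurs when an LR(0) state has both:
  - a complete (reduce) item [A → α .] (dot at the end), and
  - a shift item [B → β . c γ] (dot before a terminal).

Augment with P' → P and build the canonical LR(0) collection (I0 = CLOSURE({[P' → . P]}), then GOTO on every symbol after a dot until no new states appear). It has 14 states:
  I0: { [P → . ( d], [P → . b L L], [P' → . P] }  — shift
  I1: { [P → ( . d] }  — shift
  I2: { [P' → P .] }  — accept
  I3: { [L → . ( Y], [L → .], [P → b . L L] }  — shift, reduce
  I4: { [L → ( . Y], [L → . ( Y], [L → .], [Y → . L], [Y → . Y b x], [Y → . Y d P] }  — shift, reduce
  I5: { [L → . ( Y], [L → .], [P → b L . L] }  — shift, reduce
  I6: { [P → b L L .] }  — reduce
  I7: { [Y → L .] }  — reduce
  I8: { [L → ( Y .], [Y → Y . b x], [Y → Y . d P] }  — shift, reduce
  I9: { [Y → Y b . x] }  — shift
  I10: { [P → . ( d], [P → . b L L], [Y → Y d . P] }  — shift
  I11: { [Y → Y d P .] }  — reduce
  I12: { [Y → Y b x .] }  — reduce
  I13: { [P → ( d .] }  — reduce

I3 contains reduce item [L → .] and shift item [L → . ( Y] — shift-reduce conflict.
I4 contains reduce item [L → .] and shift item [L → . ( Y] — shift-reduce conflict.
I5 contains reduce item [L → .] and shift item [L → . ( Y] — shift-reduce conflict.
I8 contains reduce item [L → ( Y .] and shift items [Y → Y . b x], [Y → Y . d P] — shift-reduce conflict.

Answer: Yes — I3: [L → .] vs [L → . ( Y]; I4: [L → .] vs [L → . ( Y]; I5: [L → .] vs [L → . ( Y]; I8: [L → ( Y .] vs [Y → Y . b x]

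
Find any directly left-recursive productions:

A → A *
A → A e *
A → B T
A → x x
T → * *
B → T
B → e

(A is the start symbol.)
A → A *: LEFT RECURSIVE (starts with A)
A → A e *: LEFT RECURSIVE (starts with A)
A → B T: starts with B
A → x x: starts with x
T → * *: starts with '*'
B → T: starts with T
B → e: starts with e

The grammar has direct left recursion on: A.

Answer: Yes, A is left-recursive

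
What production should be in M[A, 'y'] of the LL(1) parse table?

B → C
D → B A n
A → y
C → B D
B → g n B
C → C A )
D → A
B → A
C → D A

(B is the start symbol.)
To find M[A, 'y'], we find productions for A where 'y' is in the predict set (PREDICT(N → α) = (FIRST(α) \ {ε}) ∪ (FOLLOW(N) if α ⇒* ε)).

A → y: PREDICT = { 'y' }
  'y' is in predict set, so this production goes in M[A, 'y']

M[A, 'y'] = A → y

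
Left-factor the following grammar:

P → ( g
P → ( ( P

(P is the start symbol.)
Left-factoring transforms A → αβ₁ | αβ₂ into A → αA' and A' → β₁ | β₂
(α is the longest common prefix among the alternatives). Repeat until
no nonterminal has two alternatives with a common prefix.

Round 1: P has alternatives sharing prefix '('. Introduce P': P → ( P'
  Add: P' → g
  Add: P' → ( P

No remaining common prefixes — done.

Resulting grammar:
P → ( P'
P' → g
P' → ( P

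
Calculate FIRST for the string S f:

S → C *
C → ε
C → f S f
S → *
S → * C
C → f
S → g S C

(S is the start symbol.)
{ '*', 'f', 'g' }

FIRST sets of the non-terminals involved (from the grammar, by fixed-point iteration):
  FIRST(S) = { '*', 'f', 'g' }

To compute FIRST(S f), process the symbols left to right:
Symbol S is a non-terminal. Add FIRST(S) \ {ε} = { '*', 'f', 'g' }
S is not nullable (ε ∉ FIRST(S)), so stop here.
FIRST(S f) = { '*', 'f', 'g' }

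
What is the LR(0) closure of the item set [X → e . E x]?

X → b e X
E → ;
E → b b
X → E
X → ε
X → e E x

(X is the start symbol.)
{ [E → . ;], [E → . b b], [X → e . E x] }

Start with: [X → e . E x]
  [X → e . E x] has the dot before E: add [E → . ;], [E → . b b]
No further items can be added.

CLOSURE = { [E → . ;], [E → . b b], [X → e . E x] }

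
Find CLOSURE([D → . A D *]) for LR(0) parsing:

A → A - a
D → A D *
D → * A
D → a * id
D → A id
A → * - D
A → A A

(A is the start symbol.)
To compute CLOSURE, for each item [A → α.Bβ] where B is a non-terminal, add [B → .γ] for all productions B → γ; repeat for the newly added items until nothing changes.

Start with: [D → . A D *]
  [D → . A D *] has the dot before A: add [A → . A - a], [A → . * - D], [A → . A A]
No further items can be added.

CLOSURE = { [A → . * - D], [A → . A - a], [A → . A A], [D → . A D *] }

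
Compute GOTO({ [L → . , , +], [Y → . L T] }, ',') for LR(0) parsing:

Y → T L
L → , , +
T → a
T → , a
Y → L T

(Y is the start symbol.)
{ [L → , . , +] }

GOTO(I, ',') = CLOSURE({ [A → αX.β] : [A → α.Xβ] ∈ I, X = ',' })

Items with dot before ',', with the dot advanced:
  [L → . , , +] → [L → , . , +]
Closure adds nothing (no advanced item has the dot before a non-terminal).

GOTO = { [L → , . , +] }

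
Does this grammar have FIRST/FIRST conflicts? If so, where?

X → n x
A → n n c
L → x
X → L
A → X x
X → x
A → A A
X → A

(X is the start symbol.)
Yes. X → n x / X → A on { 'n' }; X → L / X → x on { 'x' }; X → L / X → A on { 'x' }; X → x / X → A on { 'x' }; A → n n c / A → X x on { 'n' }; A → n n c / A → A A on { 'n' }; A → X x / A → A A on { 'n', 'x' }

FIRST sets of the non-terminals at (or reachable through a nullable prefix from) the front of some alternative:
  FIRST(L) = { 'x' }
  FIRST(A) = { 'n', 'x' }
  FIRST(X) = { 'n', 'x' }

Productions for X:
  X → n x: FIRST = { 'n' }
  X → L: FIRST = { 'x' }
  X → x: FIRST = { 'x' }
  X → A: FIRST = { 'n', 'x' }
Productions for A:
  A → n n c: FIRST = { 'n' }
  A → X x: FIRST = { 'n', 'x' }
  A → A A: FIRST = { 'n', 'x' }
L has only one production, so no FIRST/FIRST conflict is possible there.

Conflict for X: X → n x and X → A
  Overlap: { 'n' }
Conflict for X: X → L and X → x
  Overlap: { 'x' }
Conflict for X: X → L and X → A
  Overlap: { 'x' }
Conflict for X: X → x and X → A
  Overlap: { 'x' }
Conflict for A: A → n n c and A → X x
  Overlap: { 'n' }
Conflict for A: A → n n c and A → A A
  Overlap: { 'n' }
Conflict for A: A → X x and A → A A
  Overlap: { 'n', 'x' }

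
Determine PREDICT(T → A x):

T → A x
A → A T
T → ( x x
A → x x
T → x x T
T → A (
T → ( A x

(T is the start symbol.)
PREDICT(T → A x) = (FIRST(RHS) \ {ε}) ∪ (FOLLOW(T) if ε ∈ FIRST(RHS), i.e. RHS ⇒* ε)
FIRST(A) = { 'x' }
FIRST(A x) = { 'x' }
ε ∉ FIRST(A x), so FOLLOW(T) is not added.
PREDICT(T → A x) = { 'x' }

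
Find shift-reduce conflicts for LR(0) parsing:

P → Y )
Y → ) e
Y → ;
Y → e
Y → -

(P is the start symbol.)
No shift-reduce conflicts

A shift-reduce conflict occurs when an LR(0) state has both:
  - a complete (reduce) item [A → α .] (dot at the end), and
  - a shift item [B → β . c γ] (dot before a terminal).

Augment with P' → P and build the canonical LR(0) collection (I0 = CLOSURE({[P' → . P]}), then GOTO on every symbol after a dot until no new states appear). It has 9 states:
  I0: { [P → . Y )], [P' → . P], [Y → . ) e], [Y → . -], [Y → . ;], [Y → . e] }  — shift
  I1: { [Y → ) . e] }  — shift
  I2: { [Y → - .] }  — reduce
  I3: { [Y → ; .] }  — reduce
  I4: { [P' → P .] }  — accept
  I5: { [P → Y . )] }  — shift
  I6: { [Y → e .] }  — reduce
  I7: { [P → Y ) .] }  — reduce
  I8: { [Y → ) e .] }  — reduce

No state contains both a complete item and a shift item.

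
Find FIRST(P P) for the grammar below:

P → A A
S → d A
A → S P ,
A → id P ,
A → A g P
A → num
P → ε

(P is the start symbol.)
{ 'd', 'id', 'num', ε }

FIRST sets of the non-terminals involved (from the grammar, by fixed-point iteration):
  FIRST(P) = { 'd', 'id', 'num', ε }

To compute FIRST(P P), process the symbols left to right:
Symbol P is a non-terminal. Add FIRST(P) \ {ε} = { 'd', 'id', 'num' }
P is nullable (ε ∈ FIRST(P)), continue to the next symbol.
Symbol P is a non-terminal. Add FIRST(P) \ {ε} = { 'd', 'id', 'num' }
P is nullable (ε ∈ FIRST(P)), continue to the next symbol.
All symbols are nullable, so ε is in the result.
FIRST(P P) = { 'd', 'id', 'num', ε }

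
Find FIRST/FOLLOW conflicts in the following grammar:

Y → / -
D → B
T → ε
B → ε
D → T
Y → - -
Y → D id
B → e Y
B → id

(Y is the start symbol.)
Nullable non-terminals: B, D, T.
FIRST sets used below: FIRST(B) = { 'e', 'id', ε }, FIRST(T) = { ε }

B: nullable alternative(s) B → ε; FOLLOW(B) = { 'id' }
  B → ε: FIRST \ {ε} = { } — this is the only nullable alternative, skip
  B → e Y: FIRST \ {ε} = { 'e' } — disjoint from FOLLOW(B)
  B → id: FIRST \ {ε} = { 'id' } — overlaps FOLLOW(B) on { 'id' }: CONFLICT

D: nullable alternative(s) D → B, D → T; FOLLOW(D) = { 'id' }
  D → B: FIRST \ {ε} = { 'e', 'id' } — overlaps FOLLOW(D) on { 'id' }: CONFLICT
  D → T: FIRST \ {ε} = { } — disjoint from FOLLOW(D)
T has a nullable alternative but only one production, so nothing to check.

Y has no nullable alternative, so no FIRST/FOLLOW check is needed there.

So the grammar has 2 FIRST/FOLLOW conflicts (marked CONFLICT above).

Answer: Yes. D → B with FOLLOW(D) on { 'id' }; B → id with FOLLOW(B) on { 'id' }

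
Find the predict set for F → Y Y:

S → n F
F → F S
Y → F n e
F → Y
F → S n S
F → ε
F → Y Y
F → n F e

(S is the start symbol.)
PREDICT(F → Y Y) = (FIRST(RHS) \ {ε}) ∪ (FOLLOW(F) if ε ∈ FIRST(RHS), i.e. RHS ⇒* ε)
FIRST(Y) = { 'n' }
FIRST(Y Y) = { 'n' }
ε ∉ FIRST(Y Y), so FOLLOW(F) is not added.
PREDICT(F → Y Y) = { 'n' }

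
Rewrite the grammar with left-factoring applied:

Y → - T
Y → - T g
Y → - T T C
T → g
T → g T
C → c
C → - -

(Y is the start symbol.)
Left-factoring transforms A → αβ₁ | αβ₂ into A → αA' and A' → β₁ | β₂
(α is the longest common prefix among the alternatives). Repeat until
no nonterminal has two alternatives with a common prefix.

Round 1: Y has alternatives sharing prefix '- T'. Introduce Y': Y → - T Y'
  Add: Y' → ε
  Add: Y' → g
  Add: Y' → T C

Round 2: T has alternatives sharing prefix 'g'. Introduce T': T → g T'
  Add: T' → ε
  Add: T' → T

No remaining common prefixes — done.

Resulting grammar:
Y → - T Y'
Y' → ε
Y' → g
Y' → T C
T → g T'
T' → ε
T' → T
C → c
C → - -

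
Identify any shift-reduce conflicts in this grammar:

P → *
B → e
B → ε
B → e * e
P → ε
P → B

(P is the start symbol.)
A shift-reduce conflict occurs when an LR(0) state has both:
  - a complete (reduce) item [A → α .] (dot at the end), and
  - a shift item [B → β . c γ] (dot before a terminal).

Augment with P' → P and build the canonical LR(0) collection (I0 = CLOSURE({[P' → . P]}), then GOTO on every symbol after a dot until no new states appear). It has 7 states:
  I0: { [B → . e * e], [B → . e], [B → .], [P → . *], [P → . B], [P → .], [P' → . P] }  — shift, 2 reduces
  I1: { [P → * .] }  — reduce
  I2: { [P → B .] }  — reduce
  I3: { [P' → P .] }  — accept
  I4: { [B → e . * e], [B → e .] }  — shift, reduce
  I5: { [B → e * . e] }  — shift
  I6: { [B → e * e .] }  — reduce

I0 contains reduce items [B → .], [P → .] and shift items [B → . e], [B → . e * e], [P → . *] — shift-reduce conflict.
I4 contains reduce item [B → e .] and shift item [B → e . * e] — shift-reduce conflict.

Answer: Yes — I0: [B → .] vs [B → . e]; I4: [B → e .] vs [B → e . * e]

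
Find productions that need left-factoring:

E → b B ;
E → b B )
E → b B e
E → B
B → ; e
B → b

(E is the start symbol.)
Left-factoring is needed when two productions for the same non-terminal
share a common prefix on the right-hand side.

Productions for E:
  E → b B ;
  E → b B )
  E → b B e
  E → B
Productions for B:
  B → ; e
  B → b

Found common prefix 'b B' in productions for E

Answer: Yes, E has productions with common prefix 'b B'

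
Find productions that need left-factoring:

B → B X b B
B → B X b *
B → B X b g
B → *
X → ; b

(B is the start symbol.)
Left-factoring is needed when two productions for the same non-terminal
share a common prefix on the right-hand side.

Productions for B:
  B → B X b B
  B → B X b *
  B → B X b g
  B → *

Found common prefix 'B X b' in productions for B

Answer: Yes, B has productions with common prefix 'B X b'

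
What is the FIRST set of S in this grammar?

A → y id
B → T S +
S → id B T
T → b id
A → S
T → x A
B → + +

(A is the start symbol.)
{ 'id' }

From S → id B T:
  - id is a terminal: add 'id' and stop

Collecting: FIRST(S) = { 'id' }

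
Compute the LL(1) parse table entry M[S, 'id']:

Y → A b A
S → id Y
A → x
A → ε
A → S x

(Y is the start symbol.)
To find M[S, 'id'], we find productions for S where 'id' is in the predict set (PREDICT(N → α) = (FIRST(α) \ {ε}) ∪ (FOLLOW(N) if α ⇒* ε)).

S → id Y: PREDICT = { 'id' }
  'id' is in predict set, so this production goes in M[S, 'id']

M[S, 'id'] = S → id Y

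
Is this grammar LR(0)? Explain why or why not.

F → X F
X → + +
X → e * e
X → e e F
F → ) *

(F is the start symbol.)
Yes, the grammar is LR(0)

Augment with F' → F and build the canonical LR(0) collection (I0 = CLOSURE({[F' → . F]}), then GOTO on every symbol after a dot until no new states appear). It has 13 states:
  I0: { [F → . ) *], [F → . X F], [F' → . F], [X → . + +], [X → . e * e], [X → . e e F] }  — shift
  I1: { [F → ) . *] }  — shift
  I2: { [X → + . +] }  — shift
  I3: { [F' → F .] }  — accept
  I4: { [F → . ) *], [F → . X F], [F → X . F], [X → . + +], [X → . e * e], [X → . e e F] }  — shift
  I5: { [X → e . * e], [X → e . e F] }  — shift
  I6: { [X → e * . e] }  — shift
  I7: { [F → . ) *], [F → . X F], [X → . + +], [X → . e * e], [X → . e e F], [X → e e . F] }  — shift
  I8: { [X → e e F .] }  — reduce
  I9: { [X → e * e .] }  — reduce
  I10: { [F → X F .] }  — reduce
  I11: { [X → + + .] }  — reduce
  I12: { [F → ) * .] }  — reduce

Every state is either a pure shift/goto state or contains exactly one complete item and nothing to shift — no conflicts. The grammar is LR(0).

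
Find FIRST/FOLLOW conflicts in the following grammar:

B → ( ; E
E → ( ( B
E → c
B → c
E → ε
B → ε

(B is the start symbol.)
Nullable non-terminals: B, E.

B: nullable alternative(s) B → ε; FOLLOW(B) = { $ }
  B → ( ; E: FIRST \ {ε} = { '(' } — disjoint from FOLLOW(B)
  B → c: FIRST \ {ε} = { 'c' } — disjoint from FOLLOW(B)
  B → ε: FIRST \ {ε} = { } — this is the only nullable alternative, skip

E: nullable alternative(s) E → ε; FOLLOW(E) = { $ }
  E → ( ( B: FIRST \ {ε} = { '(' } — disjoint from FOLLOW(E)
  E → c: FIRST \ {ε} = { 'c' } — disjoint from FOLLOW(E)
  E → ε: FIRST \ {ε} = { } — this is the only nullable alternative, skip

No FIRST/FOLLOW conflicts found.

Answer: No FIRST/FOLLOW conflicts.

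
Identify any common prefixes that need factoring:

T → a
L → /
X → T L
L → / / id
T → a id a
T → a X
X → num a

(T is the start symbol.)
Left-factoring is needed when two productions for the same non-terminal
share a common prefix on the right-hand side.

Productions for T:
  T → a
  T → a id a
  T → a X
Productions for L:
  L → /
  L → / / id
Productions for X:
  X → T L
  X → num a

Found common prefix 'a' in productions for T
Found common prefix '/' in productions for L

Answer: Yes, T has productions with common prefix 'a'; L has productions with common prefix '/'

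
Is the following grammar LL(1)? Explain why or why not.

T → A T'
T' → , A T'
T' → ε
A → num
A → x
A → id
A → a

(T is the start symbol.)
Yes, the grammar is LL(1).

Relevant sets:
  FOLLOW(T') = { $ }

For T':
  PREDICT(T' → ',' A T') = { ',' }
  PREDICT(T' → ε) = { $ }
For A:
  PREDICT(A → num) = { 'num' }
  PREDICT(A → x) = { 'x' }
  PREDICT(A → id) = { 'id' }
  PREDICT(A → a) = { 'a' }
T has a single production, so nothing to check there.

All predict sets are disjoint. The grammar IS LL(1).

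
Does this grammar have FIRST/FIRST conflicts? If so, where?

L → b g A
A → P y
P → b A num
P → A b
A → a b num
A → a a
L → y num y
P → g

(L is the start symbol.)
Yes. A → P y / A → a b num on { 'a' }; A → P y / A → a a on { 'a' }; A → a b num / A → a a on { 'a' }; P → b A num / P → A b on { 'b' }; P → A b / P → g on { 'g' }

FIRST sets of the non-terminals at (or reachable through a nullable prefix from) the front of some alternative:
  FIRST(P) = { 'a', 'b', 'g' }
  FIRST(A) = { 'a', 'b', 'g' }

Productions for L:
  L → b g A: FIRST = { 'b' }
  L → y num y: FIRST = { 'y' }
Productions for A:
  A → P y: FIRST = { 'a', 'b', 'g' }
  A → a b num: FIRST = { 'a' }
  A → a a: FIRST = { 'a' }
Productions for P:
  P → b A num: FIRST = { 'b' }
  P → A b: FIRST = { 'a', 'b', 'g' }
  P → g: FIRST = { 'g' }

Conflict for A: A → P y and A → a b num
  Overlap: { 'a' }
Conflict for A: A → P y and A → a a
  Overlap: { 'a' }
Conflict for A: A → a b num and A → a a
  Overlap: { 'a' }
Conflict for P: P → b A num and P → A b
  Overlap: { 'b' }
Conflict for P: P → A b and P → g
  Overlap: { 'g' }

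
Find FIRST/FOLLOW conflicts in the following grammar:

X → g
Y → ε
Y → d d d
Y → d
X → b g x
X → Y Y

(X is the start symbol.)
A FIRST/FOLLOW conflict occurs when a non-terminal N has a nullable alternative N → β (β ⇒* ε) and another alternative N → α with FIRST(α) ∩ FOLLOW(N) ≠ ∅: on such a lookahead the parser cannot decide between expanding α and letting N vanish via β.

Nullable non-terminals: X, Y.
FIRST sets used below: FIRST(Y) = { 'd', ε }

X: nullable alternative(s) X → Y Y; FOLLOW(X) = { $ }
  X → g: FIRST \ {ε} = { 'g' } — disjoint from FOLLOW(X)
  X → b g x: FIRST \ {ε} = { 'b' } — disjoint from FOLLOW(X)
  X → Y Y: FIRST \ {ε} = { 'd' } — this is the only nullable alternative, skip

Y: nullable alternative(s) Y → ε; FOLLOW(Y) = { $, 'd' }
  Y → ε: FIRST \ {ε} = { } — this is the only nullable alternative, skip
  Y → d d d: FIRST \ {ε} = { 'd' } — overlaps FOLLOW(Y) on { 'd' }: CONFLICT
  Y → d: FIRST \ {ε} = { 'd' } — overlaps FOLLOW(Y) on { 'd' }: CONFLICT

So the grammar has 2 FIRST/FOLLOW conflicts (marked CONFLICT above).

Answer: Yes. Y → d d d with FOLLOW(Y) on { 'd' }; Y → d with FOLLOW(Y) on { 'd' }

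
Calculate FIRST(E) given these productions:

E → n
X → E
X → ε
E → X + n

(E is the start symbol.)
{ '+', 'n' }

FIRST sets of the other non-terminals involved (by the same procedure, iterated to a fixed point):
  FIRST(X) = { '+', 'n', ε }

From E → n:
  - n is a terminal: add 'n' and stop
From E → X + n:
  - X is a non-terminal: add FIRST(X) \ {ε} = { '+', 'n' }
    X is nullable, so continue to the next symbol
  - '+' is a terminal: add '+' and stop

Collecting: FIRST(E) = { '+', 'n' }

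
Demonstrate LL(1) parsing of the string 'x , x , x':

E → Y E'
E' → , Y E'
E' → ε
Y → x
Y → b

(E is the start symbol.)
LL(1) parsing maintains a stack (initially the start symbol over $) and the input. At each step: if the stack top is a terminal, match it against the current input token; if it is a non-terminal N, replace it with the RHS of M[N, lookahead] (the unique production whose predict set contains the lookahead).

Stack is shown with the top on the left.

Stack     Input        Action
-----------------------------
E $       x , x , x $  output E → Y E'
Y E' $    x , x , x $  output Y → x
x E' $    x , x , x $  match 'x'
E' $      , x , x $    output E' → , Y E'
, Y E' $  , x , x $    match ','
Y E' $    x , x $      output Y → x
x E' $    x , x $      match 'x'
E' $      , x $        output E' → , Y E'
, Y E' $  , x $        match ','
Y E' $    x $          output Y → x
x E' $    x $          match 'x'
E' $      $            output E' → ε
$         $            accept

The string is accepted.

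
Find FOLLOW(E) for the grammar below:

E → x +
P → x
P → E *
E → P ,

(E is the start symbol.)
E is the start symbol, so $ ∈ FOLLOW(E).
In P → E *: E is followed by '*', add FIRST('*') \ {ε} = { '*' }

Taking the union: FOLLOW(E) = { $, '*' }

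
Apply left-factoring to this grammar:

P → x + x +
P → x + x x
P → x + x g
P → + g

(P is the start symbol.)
P → x + x P'
P' → +
P' → x
P' → g
P → + g

Left-factoring transforms A → αβ₁ | αβ₂ into A → αA' and A' → β₁ | β₂
(α is the longest common prefix among the alternatives). Repeat until
no nonterminal has two alternatives with a common prefix.

Round 1: P has alternatives sharing prefix 'x + x'. Introduce P': P → x + x P'
  Add: P' → +
  Add: P' → x
  Add: P' → g

No remaining common prefixes — done.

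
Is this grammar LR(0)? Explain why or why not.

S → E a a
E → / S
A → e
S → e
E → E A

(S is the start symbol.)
Augment with S' → S and build the canonical LR(0) collection (I0 = CLOSURE({[S' → . S]}), then GOTO on every symbol after a dot until no new states appear). It has 10 states:
  I0: { [E → . / S], [E → . E A], [S → . E a a], [S → . e], [S' → . S] }  — shift
  I1: { [E → . / S], [E → . E A], [E → / . S], [S → . E a a], [S → . e] }  — shift
  I2: { [A → . e], [E → E . A], [S → E . a a] }  — shift
  I3: { [S' → S .] }  — accept
  I4: { [S → e .] }  — reduce
  I5: { [E → E A .] }  — reduce
  I6: { [S → E a . a] }  — shift
  I7: { [A → e .] }  — reduce
  I8: { [S → E a a .] }  — reduce
  I9: { [E → / S .] }  — reduce

Every state is either a pure shift/goto state or contains exactly one complete item and nothing to shift — no conflicts. The grammar is LR(0).

Answer: Yes, the grammar is LR(0)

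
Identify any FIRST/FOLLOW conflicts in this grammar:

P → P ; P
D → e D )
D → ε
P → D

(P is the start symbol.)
Yes. P → P ';' P with FOLLOW(P) on { ';' }

Nullable non-terminals: D, P.
FIRST sets used below: FIRST(P) = { ';', 'e', ε }, FIRST(D) = { 'e', ε }

D: nullable alternative(s) D → ε; FOLLOW(D) = { $, ')', ';' }
  D → e D ): FIRST \ {ε} = { 'e' } — disjoint from FOLLOW(D)
  D → ε: FIRST \ {ε} = { } — this is the only nullable alternative, skip

P: nullable alternative(s) P → D; FOLLOW(P) = { $, ';' }
  P → P ; P: FIRST \ {ε} = { ';', 'e' } — overlaps FOLLOW(P) on { ';' }: CONFLICT
  P → D: FIRST \ {ε} = { 'e' } — this is the only nullable alternative, skip

So the grammar has 1 FIRST/FOLLOW conflict (marked CONFLICT above).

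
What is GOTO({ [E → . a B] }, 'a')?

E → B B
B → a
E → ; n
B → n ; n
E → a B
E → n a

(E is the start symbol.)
{ [B → . a], [B → . n ; n], [E → a . B] }

GOTO(I, 'a') = CLOSURE({ [A → αX.β] : [A → α.Xβ] ∈ I, X = 'a' })

Items with dot before 'a', with the dot advanced:
  [E → . a B] → [E → a . B]
Closure of the advanced items:
  [E → a . B] has the dot before B: add [B → . a], [B → . n ; n]

GOTO = { [B → . a], [B → . n ; n], [E → a . B] }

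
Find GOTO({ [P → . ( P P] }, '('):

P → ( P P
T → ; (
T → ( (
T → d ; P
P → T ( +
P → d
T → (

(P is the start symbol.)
{ [P → ( . P P], [P → . ( P P], [P → . T ( +], [P → . d], [T → . ( (], [T → . (], [T → . ; (], [T → . d ; P] }

GOTO(I, '(') = CLOSURE({ [A → αX.β] : [A → α.Xβ] ∈ I, X = '(' })

Items with dot before '(', with the dot advanced:
  [P → . ( P P] → [P → ( . P P]
Closure of the advanced items:
  [P → ( . P P] has the dot before P: add [P → . ( P P], [P → . T ( +], [P → . d]
  [P → . T ( +] has the dot before T: add [T → . ; (], [T → . ( (], [T → . d ; P], [T → . (]

GOTO = { [P → ( . P P], [P → . ( P P], [P → . T ( +], [P → . d], [T → . ( (], [T → . (], [T → . ; (], [T → . d ; P] }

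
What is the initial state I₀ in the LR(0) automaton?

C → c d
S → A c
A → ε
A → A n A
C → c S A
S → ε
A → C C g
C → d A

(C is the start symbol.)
{ [C → . c S A], [C → . c d], [C → . d A], [C' → . C] }

First, augment the grammar with C' → C
I₀ = CLOSURE({ [C' → . C] }):
  [C' → . C] has the dot before C: add [C → . c d], [C → . c S A], [C → . d A]
No further items can be added.

I₀ = { [C → . c S A], [C → . c d], [C → . d A], [C' → . C] }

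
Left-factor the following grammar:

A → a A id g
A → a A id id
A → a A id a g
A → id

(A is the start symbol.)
A → a A id A'
A' → g
A' → id
A' → a g
A → id

Left-factoring transforms A → αβ₁ | αβ₂ into A → αA' and A' → β₁ | β₂
(α is the longest common prefix among the alternatives). Repeat until
no nonterminal has two alternatives with a common prefix.

Round 1: A has alternatives sharing prefix 'a A id'. Introduce A': A → a A id A'
  Add: A' → g
  Add: A' → id
  Add: A' → a g

No remaining common prefixes — done.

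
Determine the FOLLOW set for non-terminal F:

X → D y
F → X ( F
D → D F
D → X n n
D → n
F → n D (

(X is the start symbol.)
{ '(', 'n', 'y' }

To compute FOLLOW(F), find every occurrence of F on a right-hand side N → α F β: add FIRST(β) \ {ε}, and if β is empty or nullable also add FOLLOW(N). Iterate to a fixed point.

In F → X ( F: F is at the end; this adds FOLLOW(F) to itself — nothing new
In D → D F: F is at the end, add FOLLOW(D)

The FOLLOW sets referred to above (computed the same way, to a fixed point):
  FOLLOW(D) = { '(', 'n', 'y' }

Taking the union: FOLLOW(F) = { '(', 'n', 'y' }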